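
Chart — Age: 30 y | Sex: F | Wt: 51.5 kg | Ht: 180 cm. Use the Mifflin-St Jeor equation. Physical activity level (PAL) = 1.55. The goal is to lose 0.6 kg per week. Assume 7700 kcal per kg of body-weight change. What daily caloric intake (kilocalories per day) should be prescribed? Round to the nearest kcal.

1400 kilocalories per day

Mifflin-St Jeor (female): BMR = 10(51.5) + 6.25(180) − 5(30) − 161 = 515 + 1125 − 150 − 161 = 1329 kcal/day.
TEE = 1329 × 1.55 = 2059.95 kcal/day.
Required daily deficit = 0.6 × 7700 ÷ 7 = 660 kcal/day.
Target intake = 2059.95 − 660 = 1399.95 kcal/day.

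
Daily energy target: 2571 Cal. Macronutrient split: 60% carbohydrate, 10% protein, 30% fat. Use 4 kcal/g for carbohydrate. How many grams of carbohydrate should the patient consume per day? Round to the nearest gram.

386 g/day

Carbohydrate energy = 60% × 2571 = 1542.6 kcal.
At 4 kcal/g: 1542.6 ÷ 4 = 385.65 g.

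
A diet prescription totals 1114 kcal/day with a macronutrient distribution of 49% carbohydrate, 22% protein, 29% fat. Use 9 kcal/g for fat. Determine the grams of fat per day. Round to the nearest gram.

36 g/day

Fat energy = 29% × 1114 = 323.06 kcal.
At 9 kcal/g: 323.06 ÷ 9 = 35.8956 g.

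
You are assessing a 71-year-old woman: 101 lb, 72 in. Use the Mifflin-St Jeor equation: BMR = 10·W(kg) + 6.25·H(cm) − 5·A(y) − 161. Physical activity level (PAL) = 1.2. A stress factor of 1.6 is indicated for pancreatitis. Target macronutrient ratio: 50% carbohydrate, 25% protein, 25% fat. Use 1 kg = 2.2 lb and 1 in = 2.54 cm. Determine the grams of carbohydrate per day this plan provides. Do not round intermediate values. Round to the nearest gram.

Convert to metric: weight = 101 ÷ 2.2 = 45.9091 kg; height = 72 × 2.54 = 182.88 cm.
Mifflin-St Jeor (female): BMR = 10(45.9091) + 6.25(182.88) − 5(71) − 161 = 459.0909 + 1143 − 355 − 161 = 1086.0909 kcal/day.
TEE = 1086.0909 × 1.2 = 1303.3091 kcal/day.
With stress factor 1.6: 1303.3091 × 1.6 = 2085.2945 kcal/day.
Carbohydrate energy = 50% × 2085.2945 = 1042.6473 kcal.
Carbohydrate = 1042.6473 ÷ 4 kcal/g = 260.6618 g.

261 g/day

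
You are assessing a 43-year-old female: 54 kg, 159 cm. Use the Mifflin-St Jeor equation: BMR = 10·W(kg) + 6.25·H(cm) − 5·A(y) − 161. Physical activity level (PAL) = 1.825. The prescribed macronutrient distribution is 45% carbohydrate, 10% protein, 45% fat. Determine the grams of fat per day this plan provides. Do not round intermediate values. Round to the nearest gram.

106 g/day

Mifflin-St Jeor (female): BMR = 10(54) + 6.25(159) − 5(43) − 161 = 540 + 993.75 − 215 − 161 = 1157.75 kcal/day.
TEE = 1157.75 × 1.825 = 2112.8938 kcal/day.
Fat energy = 45% × 2112.8938 = 950.8022 kcal.
Fat = 950.8022 ÷ 9 kcal/g = 105.6447 g.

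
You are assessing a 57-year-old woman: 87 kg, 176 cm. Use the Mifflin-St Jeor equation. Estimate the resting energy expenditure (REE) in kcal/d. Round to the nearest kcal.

Mifflin-St Jeor (female): BMR = 10(87) + 6.25(176) − 5(57) − 161 = 870 + 1100 − 285 − 161 = 1524 kcal/day.

1524 kcal/d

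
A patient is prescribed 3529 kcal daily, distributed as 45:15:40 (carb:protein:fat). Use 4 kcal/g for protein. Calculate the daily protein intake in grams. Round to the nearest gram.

Protein energy = 15% × 3529 = 529.35 kcal.
At 4 kcal/g: 529.35 ÷ 4 = 132.3375 g.

132 g/day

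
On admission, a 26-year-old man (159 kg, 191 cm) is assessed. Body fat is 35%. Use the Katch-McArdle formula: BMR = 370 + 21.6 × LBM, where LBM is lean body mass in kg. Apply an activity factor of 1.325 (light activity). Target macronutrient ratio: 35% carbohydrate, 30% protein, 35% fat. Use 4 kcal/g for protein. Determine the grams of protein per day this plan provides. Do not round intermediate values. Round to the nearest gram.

LBM = 159 × (1 − 0.35) = 103.35 kg. Katch-McArdle: BMR = 370 + 21.6 × 103.35 = 2602.36 kcal/day.
TEE = 2602.36 × 1.325 = 3448.127 kcal/day.
Protein energy = 30% × 3448.127 = 1034.4381 kcal.
Protein = 1034.4381 ÷ 4 kcal/g = 258.6095 g.

259 g/day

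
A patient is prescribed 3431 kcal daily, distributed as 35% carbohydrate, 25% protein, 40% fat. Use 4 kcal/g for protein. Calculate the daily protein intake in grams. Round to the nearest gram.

Protein energy = 25% × 3431 = 857.75 kcal.
At 4 kcal/g: 857.75 ÷ 4 = 214.4375 g.

214 g/day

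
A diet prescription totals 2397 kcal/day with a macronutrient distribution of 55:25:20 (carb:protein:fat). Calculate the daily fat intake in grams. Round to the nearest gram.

Fat energy = 20% × 2397 = 479.4 kcal.
At 9 kcal/g: 479.4 ÷ 9 = 53.2667 g.

53 g/day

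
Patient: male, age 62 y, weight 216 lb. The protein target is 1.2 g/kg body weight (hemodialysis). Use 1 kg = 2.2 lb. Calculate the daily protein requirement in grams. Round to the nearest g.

Weight in kg = 216 ÷ 2.2 = 98.1818 kg.
Protein = 1.2 g/kg × 98.1818 kg = 117.8182 g/day.

118 g/day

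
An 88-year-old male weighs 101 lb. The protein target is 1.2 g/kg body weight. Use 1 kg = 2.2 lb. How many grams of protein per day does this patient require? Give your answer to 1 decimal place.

Weight in kg = 101 ÷ 2.2 = 45.9091 kg.
Protein = 1.2 g/kg × 45.9091 kg = 55.0909 g/day.

55.1 g/day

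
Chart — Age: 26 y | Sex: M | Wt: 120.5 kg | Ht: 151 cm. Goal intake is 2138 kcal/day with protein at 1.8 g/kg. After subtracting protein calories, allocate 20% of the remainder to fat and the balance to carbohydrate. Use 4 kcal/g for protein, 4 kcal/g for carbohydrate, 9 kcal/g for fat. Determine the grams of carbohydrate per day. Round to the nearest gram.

Protein = 1.8 × 120.5 = 216.9 g → 216.9 × 4 = 867.6 kcal.
Non-protein calories = 2138 − 867.6 = 1270.4 kcal.
Fat: 20% × 1270.4 = 254.08 kcal; carbohydrate: 1016.32 kcal.
Carbohydrate: 1016.32 kcal ÷ 4 kcal/g = 254.08 g.

254 g/day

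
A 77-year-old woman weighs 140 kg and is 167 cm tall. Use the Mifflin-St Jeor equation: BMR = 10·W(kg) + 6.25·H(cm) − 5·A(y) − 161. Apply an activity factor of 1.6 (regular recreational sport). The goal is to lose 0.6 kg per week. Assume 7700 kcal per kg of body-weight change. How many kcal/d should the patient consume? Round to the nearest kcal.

2376 kcal/d

Mifflin-St Jeor (female): BMR = 10(140) + 6.25(167) − 5(77) − 161 = 1400 + 1043.75 − 385 − 161 = 1897.75 kcal/day.
TEE = 1897.75 × 1.6 = 3036.4 kcal/day.
Required daily deficit = 0.6 × 7700 ÷ 7 = 660 kcal/day.
Target intake = 3036.4 − 660 = 2376.4 kcal/day.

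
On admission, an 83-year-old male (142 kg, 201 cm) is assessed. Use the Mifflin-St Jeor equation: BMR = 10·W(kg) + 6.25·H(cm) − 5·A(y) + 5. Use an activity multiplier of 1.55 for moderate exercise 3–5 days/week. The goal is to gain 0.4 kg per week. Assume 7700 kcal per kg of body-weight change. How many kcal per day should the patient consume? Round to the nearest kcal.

3953 kcal per day

Mifflin-St Jeor (male): BMR = 10(142) + 6.25(201) − 5(83) + 5 = 1420 + 1256.25 − 415 + 5 = 2266.25 kcal/day.
TEE = 2266.25 × 1.55 = 3512.6875 kcal/day.
Required daily surplus = 0.4 × 7700 ÷ 7 = 440 kcal/day.
Target intake = 3512.6875 + 440 = 3952.6875 kcal/day.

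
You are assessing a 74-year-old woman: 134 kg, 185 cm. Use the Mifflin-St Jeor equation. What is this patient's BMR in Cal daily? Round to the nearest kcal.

1965 Cal daily

Mifflin-St Jeor (female): BMR = 10(134) + 6.25(185) − 5(74) − 161 = 1340 + 1156.25 − 370 − 161 = 1965.25 kcal/day.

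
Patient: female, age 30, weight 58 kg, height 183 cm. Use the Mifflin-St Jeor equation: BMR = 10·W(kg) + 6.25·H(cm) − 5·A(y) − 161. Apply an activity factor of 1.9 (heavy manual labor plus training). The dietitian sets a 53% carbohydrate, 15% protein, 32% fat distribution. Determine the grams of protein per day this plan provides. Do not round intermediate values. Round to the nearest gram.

Mifflin-St Jeor (female): BMR = 10(58) + 6.25(183) − 5(30) − 161 = 580 + 1143.75 − 150 − 161 = 1412.75 kcal/day.
TEE = 1412.75 × 1.9 = 2684.225 kcal/day.
Protein energy = 15% × 2684.225 = 402.6338 kcal.
Protein = 402.6338 ÷ 4 kcal/g = 100.6584 g.

101 g/day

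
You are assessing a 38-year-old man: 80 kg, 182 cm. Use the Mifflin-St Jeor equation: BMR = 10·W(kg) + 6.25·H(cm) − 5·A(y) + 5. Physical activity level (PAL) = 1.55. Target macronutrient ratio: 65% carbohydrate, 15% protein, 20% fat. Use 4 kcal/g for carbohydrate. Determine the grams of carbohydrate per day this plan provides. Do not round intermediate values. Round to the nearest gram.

Mifflin-St Jeor (male): BMR = 10(80) + 6.25(182) − 5(38) + 5 = 800 + 1137.5 − 190 + 5 = 1752.5 kcal/day.
TEE = 1752.5 × 1.55 = 2716.375 kcal/day.
Carbohydrate energy = 65% × 2716.375 = 1765.6438 kcal.
Carbohydrate = 1765.6438 ÷ 4 kcal/g = 441.4109 g.

441 g/day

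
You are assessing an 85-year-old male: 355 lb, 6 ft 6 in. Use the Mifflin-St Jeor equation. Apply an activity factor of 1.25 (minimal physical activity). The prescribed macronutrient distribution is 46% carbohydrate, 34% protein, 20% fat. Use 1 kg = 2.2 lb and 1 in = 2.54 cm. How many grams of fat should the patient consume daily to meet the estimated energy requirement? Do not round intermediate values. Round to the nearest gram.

68 g/day

Convert to metric: weight = 355 ÷ 2.2 = 161.3636 kg; height = (6×12 + 6) × 2.54 = 78 × 2.54 = 198.12 cm.
Mifflin-St Jeor (male): BMR = 10(161.3636) + 6.25(198.12) − 5(85) + 5 = 1613.6364 + 1238.25 − 425 + 5 = 2431.8864 kcal/day.
TEE = 2431.8864 × 1.25 = 3039.858 kcal/day.
Fat energy = 20% × 3039.858 = 607.9716 kcal.
Fat = 607.9716 ÷ 9 kcal/g = 67.5524 g.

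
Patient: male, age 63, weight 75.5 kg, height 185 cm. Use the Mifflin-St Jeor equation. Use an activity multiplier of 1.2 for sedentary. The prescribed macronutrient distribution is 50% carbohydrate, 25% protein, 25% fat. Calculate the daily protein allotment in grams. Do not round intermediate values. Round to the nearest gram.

120 g/day

Mifflin-St Jeor (male): BMR = 10(75.5) + 6.25(185) − 5(63) + 5 = 755 + 1156.25 − 315 + 5 = 1601.25 kcal/day.
TEE = 1601.25 × 1.2 = 1921.5 kcal/day.
Protein energy = 25% × 1921.5 = 480.375 kcal.
Protein = 480.375 ÷ 4 kcal/g = 120.0938 g.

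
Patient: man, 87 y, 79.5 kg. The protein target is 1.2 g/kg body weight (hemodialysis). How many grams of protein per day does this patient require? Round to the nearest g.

95 g/day

Protein = 1.2 g/kg × 79.5 kg = 95.4 g/day.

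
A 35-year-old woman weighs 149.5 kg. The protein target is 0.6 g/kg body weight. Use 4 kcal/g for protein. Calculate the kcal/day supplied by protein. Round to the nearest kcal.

Protein = 0.6 g/kg × 149.5 kg = 89.7 g/day.
Protein energy = 89.7 g × 4 kcal/g = 358.8 kcal/day.

359 kcal/day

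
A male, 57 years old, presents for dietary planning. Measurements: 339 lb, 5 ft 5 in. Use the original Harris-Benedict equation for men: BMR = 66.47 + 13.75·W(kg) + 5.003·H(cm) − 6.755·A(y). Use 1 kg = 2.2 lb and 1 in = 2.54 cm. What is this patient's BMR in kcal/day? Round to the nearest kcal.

Convert to metric: weight = 339 ÷ 2.2 = 154.0909 kg; height = (5×12 + 5) × 2.54 = 65 × 2.54 = 165.1 cm.
Harris-Benedict: BMR = 66.47 + 13.75(154.0909) + 5.003(165.1) − 6.755(57) = 2626.1803 kcal/day.

2626 kcal/day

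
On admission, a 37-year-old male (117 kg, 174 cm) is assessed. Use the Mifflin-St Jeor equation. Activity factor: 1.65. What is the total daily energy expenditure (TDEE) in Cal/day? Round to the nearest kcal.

3428 Cal/day

Mifflin-St Jeor (male): BMR = 10(117) + 6.25(174) − 5(37) + 5 = 1170 + 1087.5 − 185 + 5 = 2077.5 kcal/day.
TEE = BMR × activity factor = 2077.5 × 1.65 = 3427.875 kcal/day.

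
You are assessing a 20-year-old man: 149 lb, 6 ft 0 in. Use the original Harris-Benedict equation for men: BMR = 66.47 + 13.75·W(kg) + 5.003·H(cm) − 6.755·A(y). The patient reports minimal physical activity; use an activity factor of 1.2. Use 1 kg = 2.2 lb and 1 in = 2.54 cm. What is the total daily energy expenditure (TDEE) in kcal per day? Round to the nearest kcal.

2133 kcal per day

Convert to metric: weight = 149 ÷ 2.2 = 67.7273 kg; height = (6×12 + 0) × 2.54 = 72 × 2.54 = 182.88 cm.
Harris-Benedict: BMR = 66.47 + 13.75(67.7273) + 5.003(182.88) − 6.755(20) = 1777.5686 kcal/day.
TEE = BMR × activity factor = 1777.5686 × 1.2 = 2133.0824 kcal/day.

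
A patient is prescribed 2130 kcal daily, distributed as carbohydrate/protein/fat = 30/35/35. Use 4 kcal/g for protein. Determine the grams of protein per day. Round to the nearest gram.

Protein energy = 35% × 2130 = 745.5 kcal.
At 4 kcal/g: 745.5 ÷ 4 = 186.375 g.

186 g/day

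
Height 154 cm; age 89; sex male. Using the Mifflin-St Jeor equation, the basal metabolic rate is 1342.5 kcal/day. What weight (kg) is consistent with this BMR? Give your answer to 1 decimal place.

1342.5 = 10·W + 6.25(154) − 5(89) + 5
10·W = 1342.5 − 522.5 = 820, so W = 82 kg.

82.0 kg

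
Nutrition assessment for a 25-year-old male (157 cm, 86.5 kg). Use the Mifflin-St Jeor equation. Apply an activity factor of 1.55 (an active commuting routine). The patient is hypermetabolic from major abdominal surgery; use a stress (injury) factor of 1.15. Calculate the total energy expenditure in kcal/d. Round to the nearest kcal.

Mifflin-St Jeor (male): BMR = 10(86.5) + 6.25(157) − 5(25) + 5 = 865 + 981.25 − 125 + 5 = 1726.25 kcal/day.
TEE = BMR × activity factor = 1726.25 × 1.55 = 2675.6875 kcal/day.
Apply stress factor: 2675.6875 × 1.15 = 3077.0406 kcal/day.

3077 kcal/d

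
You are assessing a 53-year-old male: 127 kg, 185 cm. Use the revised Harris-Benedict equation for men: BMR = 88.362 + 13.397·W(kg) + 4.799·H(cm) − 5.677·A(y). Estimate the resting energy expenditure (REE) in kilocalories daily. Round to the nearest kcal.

2377 kilocalories daily

Harris-Benedict: BMR = 88.362 + 13.397(127) + 4.799(185) − 5.677(53) = 2376.715 kcal/day.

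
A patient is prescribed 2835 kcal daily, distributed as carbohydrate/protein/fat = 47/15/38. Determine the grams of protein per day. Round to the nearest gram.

106 g/day

Protein energy = 15% × 2835 = 425.25 kcal.
At 4 kcal/g: 425.25 ÷ 4 = 106.3125 g.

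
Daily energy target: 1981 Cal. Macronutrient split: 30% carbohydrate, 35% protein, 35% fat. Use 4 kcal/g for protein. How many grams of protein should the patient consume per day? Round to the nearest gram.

Protein energy = 35% × 1981 = 693.35 kcal.
At 4 kcal/g: 693.35 ÷ 4 = 173.3375 g.

173 g/day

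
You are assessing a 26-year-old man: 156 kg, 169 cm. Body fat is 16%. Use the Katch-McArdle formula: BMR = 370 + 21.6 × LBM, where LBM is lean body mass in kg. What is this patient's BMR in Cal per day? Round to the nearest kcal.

LBM = 156 × (1 − 0.16) = 131.04 kg. Katch-McArdle: BMR = 370 + 21.6 × 131.04 = 3200.464 kcal/day.

3200 Cal per day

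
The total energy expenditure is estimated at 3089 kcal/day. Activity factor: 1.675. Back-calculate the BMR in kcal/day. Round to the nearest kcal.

BMR = TEE ÷ activity factor = 3089 ÷ 1.675 = 1844.1791 kcal/day.

1844 kcal/day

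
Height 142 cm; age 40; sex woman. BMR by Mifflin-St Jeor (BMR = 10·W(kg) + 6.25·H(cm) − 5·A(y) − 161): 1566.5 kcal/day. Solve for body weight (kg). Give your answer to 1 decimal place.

1566.5 = 10·W + 6.25(142) − 5(40) − 161
10·W = 1566.5 − 526.5 = 1040, so W = 104 kg.

104.0 kg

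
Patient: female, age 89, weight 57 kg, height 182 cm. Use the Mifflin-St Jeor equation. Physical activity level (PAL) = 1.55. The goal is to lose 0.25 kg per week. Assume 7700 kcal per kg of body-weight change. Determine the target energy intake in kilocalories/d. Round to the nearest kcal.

1432 kilocalories/d

Mifflin-St Jeor (female): BMR = 10(57) + 6.25(182) − 5(89) − 161 = 570 + 1137.5 − 445 − 161 = 1101.5 kcal/day.
TEE = 1101.5 × 1.55 = 1707.325 kcal/day.
Required daily deficit = 0.25 × 7700 ÷ 7 = 275 kcal/day.
Target intake = 1707.325 − 275 = 1432.325 kcal/day.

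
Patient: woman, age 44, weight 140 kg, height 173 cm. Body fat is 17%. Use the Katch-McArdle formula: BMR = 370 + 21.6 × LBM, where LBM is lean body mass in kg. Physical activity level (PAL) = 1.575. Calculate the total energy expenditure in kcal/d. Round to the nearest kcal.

4536 kcal/d

LBM = 140 × (1 − 0.17) = 116.2 kg. Katch-McArdle: BMR = 370 + 21.6 × 116.2 = 2879.92 kcal/day.
TEE = BMR × activity factor = 2879.92 × 1.575 = 4535.874 kcal/day.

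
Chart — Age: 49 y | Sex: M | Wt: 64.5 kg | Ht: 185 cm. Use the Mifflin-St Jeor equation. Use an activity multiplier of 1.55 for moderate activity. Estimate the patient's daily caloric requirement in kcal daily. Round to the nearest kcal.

2420 kcal daily

Mifflin-St Jeor (male): BMR = 10(64.5) + 6.25(185) − 5(49) + 5 = 645 + 1156.25 − 245 + 5 = 1561.25 kcal/day.
TEE = BMR × activity factor = 1561.25 × 1.55 = 2419.9375 kcal/day.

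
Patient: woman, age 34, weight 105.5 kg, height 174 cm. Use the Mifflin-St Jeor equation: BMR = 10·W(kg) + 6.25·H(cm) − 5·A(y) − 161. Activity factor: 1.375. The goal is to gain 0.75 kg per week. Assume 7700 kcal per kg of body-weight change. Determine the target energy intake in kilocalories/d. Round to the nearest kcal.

3316 kilocalories/d

Mifflin-St Jeor (female): BMR = 10(105.5) + 6.25(174) − 5(34) − 161 = 1055 + 1087.5 − 170 − 161 = 1811.5 kcal/day.
TEE = 1811.5 × 1.375 = 2490.8125 kcal/day.
Required daily surplus = 0.75 × 7700 ÷ 7 = 825 kcal/day.
Target intake = 2490.8125 + 825 = 3315.8125 kcal/day.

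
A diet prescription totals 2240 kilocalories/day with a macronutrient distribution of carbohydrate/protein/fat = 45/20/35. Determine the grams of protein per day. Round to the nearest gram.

Protein energy = 20% × 2240 = 448 kcal.
At 4 kcal/g: 448 ÷ 4 = 112 g.

112 g/day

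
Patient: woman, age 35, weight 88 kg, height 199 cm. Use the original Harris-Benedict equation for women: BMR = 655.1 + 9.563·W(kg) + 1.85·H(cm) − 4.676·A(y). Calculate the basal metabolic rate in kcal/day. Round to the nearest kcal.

Harris-Benedict: BMR = 655.1 + 9.563(88) + 1.85(199) − 4.676(35) = 1701.134 kcal/day.

1701 kcal/day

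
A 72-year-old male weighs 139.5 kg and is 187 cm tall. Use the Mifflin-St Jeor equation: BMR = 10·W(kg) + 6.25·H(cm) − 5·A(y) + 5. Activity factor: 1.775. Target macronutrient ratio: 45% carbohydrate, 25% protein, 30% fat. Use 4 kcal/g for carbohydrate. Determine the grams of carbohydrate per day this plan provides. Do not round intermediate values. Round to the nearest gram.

Mifflin-St Jeor (male): BMR = 10(139.5) + 6.25(187) − 5(72) + 5 = 1395 + 1168.75 − 360 + 5 = 2208.75 kcal/day.
TEE = 2208.75 × 1.775 = 3920.5313 kcal/day.
Carbohydrate energy = 45% × 3920.5313 = 1764.2391 kcal.
Carbohydrate = 1764.2391 ÷ 4 kcal/g = 441.0598 g.

441 g/day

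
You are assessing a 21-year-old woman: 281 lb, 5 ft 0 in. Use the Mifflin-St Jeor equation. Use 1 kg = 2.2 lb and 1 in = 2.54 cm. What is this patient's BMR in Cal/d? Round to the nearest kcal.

Convert to metric: weight = 281 ÷ 2.2 = 127.7273 kg; height = (5×12 + 0) × 2.54 = 60 × 2.54 = 152.4 cm.
Mifflin-St Jeor (female): BMR = 10(127.7273) + 6.25(152.4) − 5(21) − 161 = 1277.2727 + 952.5 − 105 − 161 = 1963.7727 kcal/day.

1964 Cal/d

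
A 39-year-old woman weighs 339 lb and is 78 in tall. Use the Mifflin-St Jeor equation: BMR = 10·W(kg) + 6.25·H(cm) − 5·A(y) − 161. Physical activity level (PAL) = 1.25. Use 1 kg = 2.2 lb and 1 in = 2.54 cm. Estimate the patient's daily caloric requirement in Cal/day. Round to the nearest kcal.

3029 Cal/day

Convert to metric: weight = 339 ÷ 2.2 = 154.0909 kg; height = 78 × 2.54 = 198.12 cm.
Mifflin-St Jeor (female): BMR = 10(154.0909) + 6.25(198.12) − 5(39) − 161 = 1540.9091 + 1238.25 − 195 − 161 = 2423.1591 kcal/day.
TEE = BMR × activity factor = 2423.1591 × 1.25 = 3028.9489 kcal/day.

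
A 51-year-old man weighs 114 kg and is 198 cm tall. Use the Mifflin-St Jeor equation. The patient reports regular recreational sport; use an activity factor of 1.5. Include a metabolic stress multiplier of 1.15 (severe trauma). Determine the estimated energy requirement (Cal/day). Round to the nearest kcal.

3670 Cal/day

Mifflin-St Jeor (male): BMR = 10(114) + 6.25(198) − 5(51) + 5 = 1140 + 1237.5 − 255 + 5 = 2127.5 kcal/day.
TEE = BMR × activity factor = 2127.5 × 1.5 = 3191.25 kcal/day.
Apply stress factor: 3191.25 × 1.15 = 3669.9375 kcal/day.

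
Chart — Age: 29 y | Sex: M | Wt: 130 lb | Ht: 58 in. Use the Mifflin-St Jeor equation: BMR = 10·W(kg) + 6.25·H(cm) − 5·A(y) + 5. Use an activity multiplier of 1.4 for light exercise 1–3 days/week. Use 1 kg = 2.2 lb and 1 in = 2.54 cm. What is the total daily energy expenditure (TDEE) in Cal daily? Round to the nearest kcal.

1920 Cal daily

Convert to metric: weight = 130 ÷ 2.2 = 59.0909 kg; height = 58 × 2.54 = 147.32 cm.
Mifflin-St Jeor (male): BMR = 10(59.0909) + 6.25(147.32) − 5(29) + 5 = 590.9091 + 920.75 − 145 + 5 = 1371.6591 kcal/day.
TEE = BMR × activity factor = 1371.6591 × 1.4 = 1920.3227 kcal/day.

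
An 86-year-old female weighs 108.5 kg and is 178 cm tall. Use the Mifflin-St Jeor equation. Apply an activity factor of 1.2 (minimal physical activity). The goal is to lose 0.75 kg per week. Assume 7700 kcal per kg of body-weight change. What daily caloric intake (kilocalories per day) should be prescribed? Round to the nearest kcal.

1103 kilocalories per day

Mifflin-St Jeor (female): BMR = 10(108.5) + 6.25(178) − 5(86) − 161 = 1085 + 1112.5 − 430 − 161 = 1606.5 kcal/day.
TEE = 1606.5 × 1.2 = 1927.8 kcal/day.
Required daily deficit = 0.75 × 7700 ÷ 7 = 825 kcal/day.
Target intake = 1927.8 − 825 = 1102.8 kcal/day.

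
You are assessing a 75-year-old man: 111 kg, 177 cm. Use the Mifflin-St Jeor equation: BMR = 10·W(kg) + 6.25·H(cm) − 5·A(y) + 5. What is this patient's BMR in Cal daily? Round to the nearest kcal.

Mifflin-St Jeor (male): BMR = 10(111) + 6.25(177) − 5(75) + 5 = 1110 + 1106.25 − 375 + 5 = 1846.25 kcal/day.

1846 Cal daily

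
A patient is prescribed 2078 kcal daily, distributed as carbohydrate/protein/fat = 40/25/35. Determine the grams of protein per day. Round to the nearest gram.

130 g/day

Protein energy = 25% × 2078 = 519.5 kcal.
At 4 kcal/g: 519.5 ÷ 4 = 129.875 g.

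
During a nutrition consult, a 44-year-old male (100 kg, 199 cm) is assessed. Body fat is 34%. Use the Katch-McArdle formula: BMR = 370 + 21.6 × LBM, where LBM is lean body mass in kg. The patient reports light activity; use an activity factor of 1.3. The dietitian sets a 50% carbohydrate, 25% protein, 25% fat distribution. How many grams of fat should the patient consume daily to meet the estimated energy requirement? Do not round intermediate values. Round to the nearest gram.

LBM = 100 × (1 − 0.34) = 66 kg. Katch-McArdle: BMR = 370 + 21.6 × 66 = 1795.6 kcal/day.
TEE = 1795.6 × 1.3 = 2334.28 kcal/day.
Fat energy = 25% × 2334.28 = 583.57 kcal.
Fat = 583.57 ÷ 9 kcal/g = 64.8411 g.

65 g/day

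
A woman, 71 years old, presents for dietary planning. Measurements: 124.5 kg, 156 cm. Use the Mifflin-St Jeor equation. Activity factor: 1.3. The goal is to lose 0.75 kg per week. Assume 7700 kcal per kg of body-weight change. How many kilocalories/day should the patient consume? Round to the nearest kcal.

1390 kilocalories/day

Mifflin-St Jeor (female): BMR = 10(124.5) + 6.25(156) − 5(71) − 161 = 1245 + 975 − 355 − 161 = 1704 kcal/day.
TEE = 1704 × 1.3 = 2215.2 kcal/day.
Required daily deficit = 0.75 × 7700 ÷ 7 = 825 kcal/day.
Target intake = 2215.2 − 825 = 1390.2 kcal/day.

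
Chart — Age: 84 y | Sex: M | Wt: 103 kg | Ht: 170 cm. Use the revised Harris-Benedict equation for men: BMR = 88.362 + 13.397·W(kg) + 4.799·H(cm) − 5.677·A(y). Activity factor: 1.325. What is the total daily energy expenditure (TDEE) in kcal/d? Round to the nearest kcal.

2395 kcal/d

Harris-Benedict: BMR = 88.362 + 13.397(103) + 4.799(170) − 5.677(84) = 1807.215 kcal/day.
TEE = BMR × activity factor = 1807.215 × 1.325 = 2394.5599 kcal/day.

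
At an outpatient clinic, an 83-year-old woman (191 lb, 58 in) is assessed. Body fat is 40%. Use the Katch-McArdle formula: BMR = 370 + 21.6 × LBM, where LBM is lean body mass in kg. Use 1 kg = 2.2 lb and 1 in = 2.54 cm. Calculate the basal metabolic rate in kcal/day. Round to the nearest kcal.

Convert to metric: weight = 191 ÷ 2.2 = 86.8182 kg; height = 58 × 2.54 = 147.32 cm.
LBM = 86.8182 × (1 − 0.4) = 52.0909 kg. Katch-McArdle: BMR = 370 + 21.6 × 52.0909 = 1495.1636 kcal/day.

1495 kcal/day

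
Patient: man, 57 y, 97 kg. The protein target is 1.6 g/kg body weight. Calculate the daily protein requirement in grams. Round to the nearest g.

155 g/day

Protein = 1.6 g/kg × 97 kg = 155.2 g/day.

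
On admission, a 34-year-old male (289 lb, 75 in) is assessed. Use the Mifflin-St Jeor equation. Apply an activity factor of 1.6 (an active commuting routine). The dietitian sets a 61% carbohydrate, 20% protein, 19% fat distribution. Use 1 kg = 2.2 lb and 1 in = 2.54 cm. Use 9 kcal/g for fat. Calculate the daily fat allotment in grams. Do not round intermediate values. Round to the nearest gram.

Convert to metric: weight = 289 ÷ 2.2 = 131.3636 kg; height = 75 × 2.54 = 190.5 cm.
Mifflin-St Jeor (male): BMR = 10(131.3636) + 6.25(190.5) − 5(34) + 5 = 1313.6364 + 1190.625 − 170 + 5 = 2339.2614 kcal/day.
TEE = 2339.2614 × 1.6 = 3742.8182 kcal/day.
Fat energy = 19% × 3742.8182 = 711.1355 kcal.
Fat = 711.1355 ÷ 9 kcal/g = 79.0151 g.

79 g/day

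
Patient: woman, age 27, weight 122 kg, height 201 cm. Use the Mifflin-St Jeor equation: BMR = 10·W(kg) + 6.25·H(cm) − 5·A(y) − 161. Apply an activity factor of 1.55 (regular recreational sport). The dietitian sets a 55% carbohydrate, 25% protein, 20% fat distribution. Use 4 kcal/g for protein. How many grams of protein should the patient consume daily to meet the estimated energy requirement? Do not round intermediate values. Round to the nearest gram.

Mifflin-St Jeor (female): BMR = 10(122) + 6.25(201) − 5(27) − 161 = 1220 + 1256.25 − 135 − 161 = 2180.25 kcal/day.
TEE = 2180.25 × 1.55 = 3379.3875 kcal/day.
Protein energy = 25% × 3379.3875 = 844.8469 kcal.
Protein = 844.8469 ÷ 4 kcal/g = 211.2117 g.

211 g/day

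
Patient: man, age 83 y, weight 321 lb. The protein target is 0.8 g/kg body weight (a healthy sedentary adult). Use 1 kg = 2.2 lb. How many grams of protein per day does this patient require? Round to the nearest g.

117 g/day

Weight in kg = 321 ÷ 2.2 = 145.9091 kg.
Protein = 0.8 g/kg × 145.9091 kg = 116.7273 g/day.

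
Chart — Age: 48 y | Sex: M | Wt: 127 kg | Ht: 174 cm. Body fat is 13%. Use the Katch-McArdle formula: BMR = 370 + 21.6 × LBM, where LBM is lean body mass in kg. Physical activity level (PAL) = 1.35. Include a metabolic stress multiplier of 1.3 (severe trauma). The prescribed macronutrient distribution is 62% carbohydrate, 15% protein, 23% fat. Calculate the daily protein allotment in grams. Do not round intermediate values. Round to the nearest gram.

181 g/day

LBM = 127 × (1 − 0.13) = 110.49 kg. Katch-McArdle: BMR = 370 + 21.6 × 110.49 = 2756.584 kcal/day.
TEE = 2756.584 × 1.35 = 3721.3884 kcal/day.
With stress factor 1.3: 3721.3884 × 1.3 = 4837.8049 kcal/day.
Protein energy = 15% × 4837.8049 = 725.6707 kcal.
Protein = 725.6707 ÷ 4 kcal/g = 181.4177 g.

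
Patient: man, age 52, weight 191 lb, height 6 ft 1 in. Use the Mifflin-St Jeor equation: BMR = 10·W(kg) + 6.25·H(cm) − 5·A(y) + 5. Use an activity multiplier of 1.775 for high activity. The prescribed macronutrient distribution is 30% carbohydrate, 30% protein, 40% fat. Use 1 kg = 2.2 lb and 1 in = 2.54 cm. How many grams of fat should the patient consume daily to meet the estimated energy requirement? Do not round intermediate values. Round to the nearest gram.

Convert to metric: weight = 191 ÷ 2.2 = 86.8182 kg; height = (6×12 + 1) × 2.54 = 73 × 2.54 = 185.42 cm.
Mifflin-St Jeor (male): BMR = 10(86.8182) + 6.25(185.42) − 5(52) + 5 = 868.1818 + 1158.875 − 260 + 5 = 1772.0568 kcal/day.
TEE = 1772.0568 × 1.775 = 3145.4009 kcal/day.
Fat energy = 40% × 3145.4009 = 1258.1603 kcal.
Fat = 1258.1603 ÷ 9 kcal/g = 139.7956 g.

140 g/day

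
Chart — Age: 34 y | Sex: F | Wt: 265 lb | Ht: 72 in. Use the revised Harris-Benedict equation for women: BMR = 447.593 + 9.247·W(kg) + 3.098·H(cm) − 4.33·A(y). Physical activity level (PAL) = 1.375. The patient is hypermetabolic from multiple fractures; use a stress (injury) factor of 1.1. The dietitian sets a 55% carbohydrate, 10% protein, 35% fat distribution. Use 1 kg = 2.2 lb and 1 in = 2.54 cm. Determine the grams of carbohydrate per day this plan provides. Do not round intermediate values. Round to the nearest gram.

412 g/day

Convert to metric: weight = 265 ÷ 2.2 = 120.4545 kg; height = 72 × 2.54 = 182.88 cm.
Harris-Benedict: BMR = 447.593 + 9.247(120.4545) + 3.098(182.88) − 4.33(34) = 1980.7784 kcal/day.
TEE = 1980.7784 × 1.375 = 2723.5703 kcal/day.
With stress factor 1.1: 2723.5703 × 1.1 = 2995.9274 kcal/day.
Carbohydrate energy = 55% × 2995.9274 = 1647.76 kcal.
Carbohydrate = 1647.76 ÷ 4 kcal/g = 411.94 g.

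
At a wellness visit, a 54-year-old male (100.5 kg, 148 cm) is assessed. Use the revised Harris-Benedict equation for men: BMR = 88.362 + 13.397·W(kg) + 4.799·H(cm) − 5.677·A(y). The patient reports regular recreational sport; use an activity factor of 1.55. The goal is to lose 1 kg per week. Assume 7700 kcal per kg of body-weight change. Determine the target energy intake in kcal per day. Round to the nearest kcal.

Harris-Benedict: BMR = 88.362 + 13.397(100.5) + 4.799(148) − 5.677(54) = 1838.4545 kcal/day.
TEE = 1838.4545 × 1.55 = 2849.6045 kcal/day.
Required daily deficit = 1 × 7700 ÷ 7 = 1100 kcal/day.
Target intake = 2849.6045 − 1100 = 1749.6045 kcal/day.

1750 kcal per day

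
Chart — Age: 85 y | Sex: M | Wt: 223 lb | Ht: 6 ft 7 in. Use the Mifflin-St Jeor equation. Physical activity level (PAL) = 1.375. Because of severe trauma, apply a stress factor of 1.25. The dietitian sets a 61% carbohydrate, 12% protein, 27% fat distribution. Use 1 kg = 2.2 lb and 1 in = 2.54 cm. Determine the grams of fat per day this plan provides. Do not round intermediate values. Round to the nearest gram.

Convert to metric: weight = 223 ÷ 2.2 = 101.3636 kg; height = (6×12 + 7) × 2.54 = 79 × 2.54 = 200.66 cm.
Mifflin-St Jeor (male): BMR = 10(101.3636) + 6.25(200.66) − 5(85) + 5 = 1013.6364 + 1254.125 − 425 + 5 = 1847.7614 kcal/day.
TEE = 1847.7614 × 1.375 = 2540.6719 kcal/day.
With stress factor 1.25: 2540.6719 × 1.25 = 3175.8398 kcal/day.
Fat energy = 27% × 3175.8398 = 857.4768 kcal.
Fat = 857.4768 ÷ 9 kcal/g = 95.2752 g.

95 g/day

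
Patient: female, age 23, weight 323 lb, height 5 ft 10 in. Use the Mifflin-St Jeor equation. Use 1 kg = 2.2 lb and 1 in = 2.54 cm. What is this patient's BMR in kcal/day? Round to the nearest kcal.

2303 kcal/day

Convert to metric: weight = 323 ÷ 2.2 = 146.8182 kg; height = (5×12 + 10) × 2.54 = 70 × 2.54 = 177.8 cm.
Mifflin-St Jeor (female): BMR = 10(146.8182) + 6.25(177.8) − 5(23) − 161 = 1468.1818 + 1111.25 − 115 − 161 = 2303.4318 kcal/day.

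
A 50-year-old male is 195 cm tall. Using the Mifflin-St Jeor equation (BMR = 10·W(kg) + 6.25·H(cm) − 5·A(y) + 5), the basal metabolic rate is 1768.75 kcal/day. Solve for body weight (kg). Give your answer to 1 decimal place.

1768.75 = 10·W + 6.25(195) − 5(50) + 5
10·W = 1768.75 − 973.75 = 795, so W = 79.5 kg.

79.5 kg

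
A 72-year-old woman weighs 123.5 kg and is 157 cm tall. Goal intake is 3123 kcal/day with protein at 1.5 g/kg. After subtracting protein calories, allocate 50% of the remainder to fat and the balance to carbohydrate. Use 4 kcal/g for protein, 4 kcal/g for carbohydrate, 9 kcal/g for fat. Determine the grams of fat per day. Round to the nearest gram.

Protein = 1.5 × 123.5 = 185.25 g → 185.25 × 4 = 741 kcal.
Non-protein calories = 3123 − 741 = 2382 kcal.
Fat: 50% × 2382 = 1191 kcal; carbohydrate: 1191 kcal.
Fat: 1191 kcal ÷ 9 kcal/g = 132.3333 g.

132 g/day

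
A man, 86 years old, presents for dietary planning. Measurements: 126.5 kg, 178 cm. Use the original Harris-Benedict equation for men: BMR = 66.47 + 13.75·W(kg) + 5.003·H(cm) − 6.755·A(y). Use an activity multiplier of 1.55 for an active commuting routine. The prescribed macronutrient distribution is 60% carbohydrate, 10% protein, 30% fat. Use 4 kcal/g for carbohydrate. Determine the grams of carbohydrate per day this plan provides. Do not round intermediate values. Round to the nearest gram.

Harris-Benedict: BMR = 66.47 + 13.75(126.5) + 5.003(178) − 6.755(86) = 2115.449 kcal/day.
TEE = 2115.449 × 1.55 = 3278.946 kcal/day.
Carbohydrate energy = 60% × 3278.946 = 1967.3676 kcal.
Carbohydrate = 1967.3676 ÷ 4 kcal/g = 491.8419 g.

492 g/day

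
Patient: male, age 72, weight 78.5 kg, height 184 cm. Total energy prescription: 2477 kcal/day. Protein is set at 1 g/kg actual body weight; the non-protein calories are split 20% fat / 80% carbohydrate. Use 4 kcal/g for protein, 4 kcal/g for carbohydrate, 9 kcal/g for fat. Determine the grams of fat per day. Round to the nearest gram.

48 g/day

Protein = 1 × 78.5 = 78.5 g → 78.5 × 4 = 314 kcal.
Non-protein calories = 2477 − 314 = 2163 kcal.
Fat: 20% × 2163 = 432.6 kcal; carbohydrate: 1730.4 kcal.
Fat: 432.6 kcal ÷ 9 kcal/g = 48.0667 g.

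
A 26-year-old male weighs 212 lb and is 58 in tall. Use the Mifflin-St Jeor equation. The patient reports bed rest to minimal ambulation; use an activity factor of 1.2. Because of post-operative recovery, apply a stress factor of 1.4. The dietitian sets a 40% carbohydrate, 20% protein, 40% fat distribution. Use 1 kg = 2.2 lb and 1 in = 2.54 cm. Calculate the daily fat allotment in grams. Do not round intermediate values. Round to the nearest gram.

Convert to metric: weight = 212 ÷ 2.2 = 96.3636 kg; height = 58 × 2.54 = 147.32 cm.
Mifflin-St Jeor (male): BMR = 10(96.3636) + 6.25(147.32) − 5(26) + 5 = 963.6364 + 920.75 − 130 + 5 = 1759.3864 kcal/day.
TEE = 1759.3864 × 1.2 = 2111.2636 kcal/day.
With stress factor 1.4: 2111.2636 × 1.4 = 2955.7691 kcal/day.
Fat energy = 40% × 2955.7691 = 1182.3076 kcal.
Fat = 1182.3076 ÷ 9 kcal/g = 131.3675 g.

131 g/day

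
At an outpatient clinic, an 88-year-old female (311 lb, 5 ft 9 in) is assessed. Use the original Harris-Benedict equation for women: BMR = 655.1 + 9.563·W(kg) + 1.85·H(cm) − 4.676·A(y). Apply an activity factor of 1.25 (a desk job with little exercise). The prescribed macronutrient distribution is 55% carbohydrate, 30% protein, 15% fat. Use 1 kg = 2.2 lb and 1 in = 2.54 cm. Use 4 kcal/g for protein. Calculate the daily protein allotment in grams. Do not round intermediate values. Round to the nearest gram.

180 g/day

Convert to metric: weight = 311 ÷ 2.2 = 141.3636 kg; height = (5×12 + 9) × 2.54 = 69 × 2.54 = 175.26 cm.
Harris-Benedict: BMR = 655.1 + 9.563(141.3636) + 1.85(175.26) − 4.676(88) = 1919.7035 kcal/day.
TEE = 1919.7035 × 1.25 = 2399.6293 kcal/day.
Protein energy = 30% × 2399.6293 = 719.8888 kcal.
Protein = 719.8888 ÷ 4 kcal/g = 179.9722 g.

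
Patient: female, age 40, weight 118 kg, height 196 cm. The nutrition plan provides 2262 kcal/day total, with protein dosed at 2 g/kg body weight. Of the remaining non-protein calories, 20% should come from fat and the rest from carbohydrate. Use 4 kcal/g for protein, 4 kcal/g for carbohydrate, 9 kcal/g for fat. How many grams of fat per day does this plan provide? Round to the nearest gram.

Protein = 2 × 118 = 236 g → 236 × 4 = 944 kcal.
Non-protein calories = 2262 − 944 = 1318 kcal.
Fat: 20% × 1318 = 263.6 kcal; carbohydrate: 1054.4 kcal.
Fat: 263.6 kcal ÷ 9 kcal/g = 29.2889 g.

29 g/day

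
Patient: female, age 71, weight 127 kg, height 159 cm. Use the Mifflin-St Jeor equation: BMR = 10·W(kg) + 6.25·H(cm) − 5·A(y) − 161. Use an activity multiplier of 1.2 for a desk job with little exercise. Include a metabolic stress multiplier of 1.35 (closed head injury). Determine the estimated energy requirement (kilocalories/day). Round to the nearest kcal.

2831 kilocalories/day

Mifflin-St Jeor (female): BMR = 10(127) + 6.25(159) − 5(71) − 161 = 1270 + 993.75 − 355 − 161 = 1747.75 kcal/day.
TEE = BMR × activity factor = 1747.75 × 1.2 = 2097.3 kcal/day.
Apply stress factor: 2097.3 × 1.35 = 2831.355 kcal/day.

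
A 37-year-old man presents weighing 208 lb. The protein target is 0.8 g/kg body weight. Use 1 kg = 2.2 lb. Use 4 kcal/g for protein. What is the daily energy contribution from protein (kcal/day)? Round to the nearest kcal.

Weight in kg = 208 ÷ 2.2 = 94.5455 kg.
Protein = 0.8 g/kg × 94.5455 kg = 75.6364 g/day.
Protein energy = 75.6364 g × 4 kcal/g = 302.5455 kcal/day.

303 kcal/day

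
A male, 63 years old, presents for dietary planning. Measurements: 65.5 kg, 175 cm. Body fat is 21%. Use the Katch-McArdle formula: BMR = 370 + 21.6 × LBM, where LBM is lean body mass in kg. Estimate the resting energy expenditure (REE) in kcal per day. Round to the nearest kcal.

1488 kcal per day

LBM = 65.5 × (1 − 0.21) = 51.745 kg. Katch-McArdle: BMR = 370 + 21.6 × 51.745 = 1487.692 kcal/day.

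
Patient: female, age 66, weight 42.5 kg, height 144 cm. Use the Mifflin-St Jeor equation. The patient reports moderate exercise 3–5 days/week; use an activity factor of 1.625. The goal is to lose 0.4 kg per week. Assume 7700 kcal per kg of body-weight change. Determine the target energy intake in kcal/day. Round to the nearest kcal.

915 kcal/day

Mifflin-St Jeor (female): BMR = 10(42.5) + 6.25(144) − 5(66) − 161 = 425 + 900 − 330 − 161 = 834 kcal/day.
TEE = 834 × 1.625 = 1355.25 kcal/day.
Required daily deficit = 0.4 × 7700 ÷ 7 = 440 kcal/day.
Target intake = 1355.25 − 440 = 915.25 kcal/day.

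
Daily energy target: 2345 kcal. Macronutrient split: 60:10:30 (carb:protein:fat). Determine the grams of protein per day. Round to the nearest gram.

59 g/day

Protein energy = 10% × 2345 = 234.5 kcal.
At 4 kcal/g: 234.5 ÷ 4 = 58.625 g.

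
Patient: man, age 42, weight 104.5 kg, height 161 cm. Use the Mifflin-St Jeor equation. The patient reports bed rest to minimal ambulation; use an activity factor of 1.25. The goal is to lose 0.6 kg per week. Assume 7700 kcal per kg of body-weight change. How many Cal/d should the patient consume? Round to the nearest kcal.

Mifflin-St Jeor (male): BMR = 10(104.5) + 6.25(161) − 5(42) + 5 = 1045 + 1006.25 − 210 + 5 = 1846.25 kcal/day.
TEE = 1846.25 × 1.25 = 2307.8125 kcal/day.
Required daily deficit = 0.6 × 7700 ÷ 7 = 660 kcal/day.
Target intake = 2307.8125 − 660 = 1647.8125 kcal/day.

1648 Cal/d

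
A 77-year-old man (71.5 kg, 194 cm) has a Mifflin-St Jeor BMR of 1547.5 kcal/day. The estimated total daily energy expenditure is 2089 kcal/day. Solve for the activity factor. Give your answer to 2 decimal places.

1.35

Activity factor = TEE ÷ BMR = 2089 ÷ 1547.5 = 1.35.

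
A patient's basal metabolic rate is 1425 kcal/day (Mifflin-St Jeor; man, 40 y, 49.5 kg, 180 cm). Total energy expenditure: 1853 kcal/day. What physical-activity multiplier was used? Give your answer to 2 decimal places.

1.30

Activity factor = TEE ÷ BMR = 1853 ÷ 1425 = 1.3.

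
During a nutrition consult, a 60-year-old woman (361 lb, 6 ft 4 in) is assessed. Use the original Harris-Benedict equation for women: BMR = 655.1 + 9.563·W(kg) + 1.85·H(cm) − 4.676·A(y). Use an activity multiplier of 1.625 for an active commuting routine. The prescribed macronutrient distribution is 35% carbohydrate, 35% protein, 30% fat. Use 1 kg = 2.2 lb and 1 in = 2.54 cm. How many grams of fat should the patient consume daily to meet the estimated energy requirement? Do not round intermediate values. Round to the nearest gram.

125 g/day

Convert to metric: weight = 361 ÷ 2.2 = 164.0909 kg; height = (6×12 + 4) × 2.54 = 76 × 2.54 = 193.04 cm.
Harris-Benedict: BMR = 655.1 + 9.563(164.0909) + 1.85(193.04) − 4.676(60) = 2300.8654 kcal/day.
TEE = 2300.8654 × 1.625 = 3738.9062 kcal/day.
Fat energy = 30% × 3738.9062 = 1121.6719 kcal.
Fat = 1121.6719 ÷ 9 kcal/g = 124.6302 g.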